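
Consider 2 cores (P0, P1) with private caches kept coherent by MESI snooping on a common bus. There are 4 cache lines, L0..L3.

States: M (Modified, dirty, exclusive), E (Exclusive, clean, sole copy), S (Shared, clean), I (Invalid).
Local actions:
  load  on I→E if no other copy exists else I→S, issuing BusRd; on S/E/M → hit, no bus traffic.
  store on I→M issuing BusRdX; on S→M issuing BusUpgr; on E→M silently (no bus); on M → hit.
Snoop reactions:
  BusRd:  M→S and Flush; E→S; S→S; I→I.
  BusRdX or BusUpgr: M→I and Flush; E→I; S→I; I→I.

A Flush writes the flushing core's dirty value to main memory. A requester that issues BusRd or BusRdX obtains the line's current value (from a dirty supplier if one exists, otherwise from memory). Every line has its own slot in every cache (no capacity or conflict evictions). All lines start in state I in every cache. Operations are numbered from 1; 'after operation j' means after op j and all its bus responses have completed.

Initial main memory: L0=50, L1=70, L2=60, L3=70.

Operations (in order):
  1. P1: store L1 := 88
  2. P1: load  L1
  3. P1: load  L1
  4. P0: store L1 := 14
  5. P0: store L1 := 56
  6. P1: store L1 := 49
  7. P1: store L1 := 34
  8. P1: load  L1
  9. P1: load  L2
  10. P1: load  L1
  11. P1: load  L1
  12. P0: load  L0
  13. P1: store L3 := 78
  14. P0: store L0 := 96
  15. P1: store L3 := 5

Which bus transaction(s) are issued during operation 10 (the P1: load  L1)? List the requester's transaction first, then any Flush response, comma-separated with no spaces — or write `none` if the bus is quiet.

1. P1: store L1 := 88  bus=[BusRdX]  L1: P0=I P1=M  mem[L1]=70
2. P1: load  L1  bus=[-]  L1: P0=I P1=M  mem[L1]=70
3. P1: load  L1  bus=[-]  L1: P0=I P1=M  mem[L1]=70
4. P0: store L1 := 14  bus=[BusRdX,Flush]  L1: P0=M P1=I  mem[L1]=88
5. P0: store L1 := 56  bus=[-]  L1: P0=M P1=I  mem[L1]=88
6. P1: store L1 := 49  bus=[BusRdX,Flush]  L1: P0=I P1=M  mem[L1]=56
7. P1: store L1 := 34  bus=[-]  L1: P0=I P1=M  mem[L1]=56
8. P1: load  L1  bus=[-]  L1: P0=I P1=M  mem[L1]=56
9. P1: load  L2  bus=[BusRd]  L2: P0=I P1=E  mem[L2]=60
10. P1: load  L1  bus=[-]  L1: P0=I P1=M  mem[L1]=56
11. P1: load  L1  bus=[-]  L1: P0=I P1=M  mem[L1]=56
12. P0: load  L0  bus=[BusRd]  L0: P0=E P1=I  mem[L0]=50
13. P1: store L3 := 78  bus=[BusRdX]  L3: P0=I P1=M  mem[L3]=70
14. P0: store L0 := 96  bus=[-]  L0: P0=M P1=I  mem[L0]=50
15. P1: store L3 := 5  bus=[-]  L3: P0=I P1=M  mem[L3]=70

bus = none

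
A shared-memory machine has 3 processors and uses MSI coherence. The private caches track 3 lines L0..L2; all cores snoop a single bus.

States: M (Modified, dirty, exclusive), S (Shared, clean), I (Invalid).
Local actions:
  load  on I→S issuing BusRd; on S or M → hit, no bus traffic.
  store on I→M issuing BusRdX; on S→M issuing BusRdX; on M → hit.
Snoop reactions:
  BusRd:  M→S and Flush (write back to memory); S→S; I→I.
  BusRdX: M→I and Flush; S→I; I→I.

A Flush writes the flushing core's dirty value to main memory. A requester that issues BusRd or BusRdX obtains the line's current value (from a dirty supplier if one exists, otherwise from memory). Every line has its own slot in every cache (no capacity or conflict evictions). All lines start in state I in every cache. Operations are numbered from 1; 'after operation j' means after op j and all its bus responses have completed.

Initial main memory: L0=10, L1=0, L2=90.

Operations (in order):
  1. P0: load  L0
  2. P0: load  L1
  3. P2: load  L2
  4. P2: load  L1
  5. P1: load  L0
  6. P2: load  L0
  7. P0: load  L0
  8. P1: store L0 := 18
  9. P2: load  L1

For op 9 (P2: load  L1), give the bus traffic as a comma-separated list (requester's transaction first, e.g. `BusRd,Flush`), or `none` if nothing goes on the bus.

bus = none

step 1: P0: load  L0  ⟶  SII  (L0)  txn=BusRd  M[L0]=10
step 2: P0: load  L1  ⟶  SII  (L1)  txn=BusRd  M[L1]=0
step 3: P2: load  L2  ⟶  IIS  (L2)  txn=BusRd  M[L2]=90
step 4: P2: load  L1  ⟶  SIS  (L1)  txn=BusRd  M[L1]=0
step 5: P1: load  L0  ⟶  SSI  (L0)  txn=BusRd  M[L0]=10
step 6: P2: load  L0  ⟶  SSS  (L0)  txn=BusRd  M[L0]=10
step 7: P0: load  L0  ⟶  SSS  (L0)  txn=∅  M[L0]=10
step 8: P1: store L0 := 18  ⟶  IMI  (L0)  txn=BusRdX  M[L0]=10
step 9: P2: load  L1  ⟶  SIS  (L1)  txn=∅  M[L1]=0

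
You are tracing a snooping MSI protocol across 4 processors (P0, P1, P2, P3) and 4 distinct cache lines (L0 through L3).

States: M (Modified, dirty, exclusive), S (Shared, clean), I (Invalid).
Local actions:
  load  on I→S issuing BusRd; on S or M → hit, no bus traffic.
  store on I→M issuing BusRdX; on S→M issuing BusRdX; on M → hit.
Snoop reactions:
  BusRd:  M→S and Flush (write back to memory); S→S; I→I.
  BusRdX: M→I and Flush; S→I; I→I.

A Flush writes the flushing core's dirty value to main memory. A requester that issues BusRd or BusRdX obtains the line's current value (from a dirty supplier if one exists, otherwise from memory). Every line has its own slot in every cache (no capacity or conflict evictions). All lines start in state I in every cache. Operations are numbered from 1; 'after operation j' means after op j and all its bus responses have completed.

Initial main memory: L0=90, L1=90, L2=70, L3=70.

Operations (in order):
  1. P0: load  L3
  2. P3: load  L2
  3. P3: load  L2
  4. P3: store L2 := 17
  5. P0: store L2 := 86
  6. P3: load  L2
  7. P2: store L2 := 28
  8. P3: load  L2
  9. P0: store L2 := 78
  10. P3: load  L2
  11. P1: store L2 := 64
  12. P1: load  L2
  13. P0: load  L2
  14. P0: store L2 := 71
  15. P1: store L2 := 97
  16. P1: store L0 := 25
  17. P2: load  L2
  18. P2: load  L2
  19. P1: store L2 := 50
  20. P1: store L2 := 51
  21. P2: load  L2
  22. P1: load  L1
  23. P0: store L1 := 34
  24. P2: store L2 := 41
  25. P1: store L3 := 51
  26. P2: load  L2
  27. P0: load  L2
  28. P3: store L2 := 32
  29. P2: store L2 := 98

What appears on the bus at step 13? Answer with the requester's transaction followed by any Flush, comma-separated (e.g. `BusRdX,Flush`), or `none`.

[1] P0: load  L3 | P0:S(70), P1:I, P2:I, P3:I | bus: BusRd
[2] P3: load  L2 | P0:I, P1:I, P2:I, P3:S(70) | bus: BusRd
[3] P3: load  L2 | P0:I, P1:I, P2:I, P3:S(70) | bus: none
[4] P3: store L2 := 17 | P0:I, P1:I, P2:I, P3:M(17) | bus: BusRdX
[5] P0: store L2 := 86 | P0:M(86), P1:I, P2:I, P3:I | bus: BusRdX,Flush
[6] P3: load  L2 | P0:S(86), P1:I, P2:I, P3:S(86) | bus: BusRd,Flush
[7] P2: store L2 := 28 | P0:I, P1:I, P2:M(28), P3:I | bus: BusRdX
[8] P3: load  L2 | P0:I, P1:I, P2:S(28), P3:S(28) | bus: BusRd,Flush
[9] P0: store L2 := 78 | P0:M(78), P1:I, P2:I, P3:I | bus: BusRdX
[10] P3: load  L2 | P0:S(78), P1:I, P2:I, P3:S(78) | bus: BusRd,Flush
[11] P1: store L2 := 64 | P0:I, P1:M(64), P2:I, P3:I | bus: BusRdX
[12] P1: load  L2 | P0:I, P1:M(64), P2:I, P3:I | bus: none
[13] P0: load  L2 | P0:S(64), P1:S(64), P2:I, P3:I | bus: BusRd,Flush
[14] P0: store L2 := 71 | P0:M(71), P1:I, P2:I, P3:I | bus: BusRdX
[15] P1: store L2 := 97 | P0:I, P1:M(97), P2:I, P3:I | bus: BusRdX,Flush
[16] P1: store L0 := 25 | P0:I, P1:M(25), P2:I, P3:I | bus: BusRdX
[17] P2: load  L2 | P0:I, P1:S(97), P2:S(97), P3:I | bus: BusRd,Flush
[18] P2: load  L2 | P0:I, P1:S(97), P2:S(97), P3:I | bus: none
[19] P1: store L2 := 50 | P0:I, P1:M(50), P2:I, P3:I | bus: BusRdX
[20] P1: store L2 := 51 | P0:I, P1:M(51), P2:I, P3:I | bus: none
[21] P2: load  L2 | P0:I, P1:S(51), P2:S(51), P3:I | bus: BusRd,Flush
[22] P1: load  L1 | P0:I, P1:S(90), P2:I, P3:I | bus: BusRd
[23] P0: store L1 := 34 | P0:M(34), P1:I, P2:I, P3:I | bus: BusRdX
[24] P2: store L2 := 41 | P0:I, P1:I, P2:M(41), P3:I | bus: BusRdX
[25] P1: store L3 := 51 | P0:I, P1:M(51), P2:I, P3:I | bus: BusRdX
[26] P2: load  L2 | P0:I, P1:I, P2:M(41), P3:I | bus: none
[27] P0: load  L2 | P0:S(41), P1:I, P2:S(41), P3:I | bus: BusRd,Flush
[28] P3: store L2 := 32 | P0:I, P1:I, P2:I, P3:M(32) | bus: BusRdX
[29] P2: store L2 := 98 | P0:I, P1:I, P2:M(98), P3:I | bus: BusRdX,Flush

bus = BusRd,Flush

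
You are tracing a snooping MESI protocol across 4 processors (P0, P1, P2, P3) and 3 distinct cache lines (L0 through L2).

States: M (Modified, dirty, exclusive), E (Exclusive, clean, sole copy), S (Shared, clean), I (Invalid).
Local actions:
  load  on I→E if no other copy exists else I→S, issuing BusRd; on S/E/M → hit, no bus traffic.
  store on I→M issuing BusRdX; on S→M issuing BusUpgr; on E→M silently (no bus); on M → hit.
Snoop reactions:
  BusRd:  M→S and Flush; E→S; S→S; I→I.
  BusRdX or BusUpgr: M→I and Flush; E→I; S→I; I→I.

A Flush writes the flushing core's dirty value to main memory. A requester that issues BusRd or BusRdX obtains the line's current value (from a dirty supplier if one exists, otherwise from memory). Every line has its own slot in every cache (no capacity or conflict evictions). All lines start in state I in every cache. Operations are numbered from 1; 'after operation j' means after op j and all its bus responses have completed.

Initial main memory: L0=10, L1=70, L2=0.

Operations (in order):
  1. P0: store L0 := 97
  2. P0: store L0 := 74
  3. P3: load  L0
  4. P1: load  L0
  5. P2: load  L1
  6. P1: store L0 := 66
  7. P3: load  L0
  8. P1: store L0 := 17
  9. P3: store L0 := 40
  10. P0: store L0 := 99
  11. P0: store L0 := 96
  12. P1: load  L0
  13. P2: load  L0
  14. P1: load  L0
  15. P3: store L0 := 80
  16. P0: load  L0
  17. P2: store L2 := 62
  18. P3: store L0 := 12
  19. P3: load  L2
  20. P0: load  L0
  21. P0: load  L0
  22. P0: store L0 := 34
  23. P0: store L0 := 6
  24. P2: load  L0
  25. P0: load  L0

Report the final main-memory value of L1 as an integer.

[1] P0: store L0 := 97 | P0:M(97), P1:I, P2:I, P3:I | bus: BusRdX
[2] P0: store L0 := 74 | P0:M(74), P1:I, P2:I, P3:I | bus: none
[3] P3: load  L0 | P0:S(74), P1:I, P2:I, P3:S(74) | bus: BusRd,Flush
[4] P1: load  L0 | P0:S(74), P1:S(74), P2:I, P3:S(74) | bus: BusRd
[5] P2: load  L1 | P0:I, P1:I, P2:E(70), P3:I | bus: BusRd
[6] P1: store L0 := 66 | P0:I, P1:M(66), P2:I, P3:I | bus: BusUpgr
[7] P3: load  L0 | P0:I, P1:S(66), P2:I, P3:S(66) | bus: BusRd,Flush
[8] P1: store L0 := 17 | P0:I, P1:M(17), P2:I, P3:I | bus: BusUpgr
[9] P3: store L0 := 40 | P0:I, P1:I, P2:I, P3:M(40) | bus: BusRdX,Flush
[10] P0: store L0 := 99 | P0:M(99), P1:I, P2:I, P3:I | bus: BusRdX,Flush
[11] P0: store L0 := 96 | P0:M(96), P1:I, P2:I, P3:I | bus: none
[12] P1: load  L0 | P0:S(96), P1:S(96), P2:I, P3:I | bus: BusRd,Flush
[13] P2: load  L0 | P0:S(96), P1:S(96), P2:S(96), P3:I | bus: BusRd
[14] P1: load  L0 | P0:S(96), P1:S(96), P2:S(96), P3:I | bus: none
[15] P3: store L0 := 80 | P0:I, P1:I, P2:I, P3:M(80) | bus: BusRdX
[16] P0: load  L0 | P0:S(80), P1:I, P2:I, P3:S(80) | bus: BusRd,Flush
[17] P2: store L2 := 62 | P0:I, P1:I, P2:M(62), P3:I | bus: BusRdX
[18] P3: store L0 := 12 | P0:I, P1:I, P2:I, P3:M(12) | bus: BusUpgr
[19] P3: load  L2 | P0:I, P1:I, P2:S(62), P3:S(62) | bus: BusRd,Flush
[20] P0: load  L0 | P0:S(12), P1:I, P2:I, P3:S(12) | bus: BusRd,Flush
[21] P0: load  L0 | P0:S(12), P1:I, P2:I, P3:S(12) | bus: none
[22] P0: store L0 := 34 | P0:M(34), P1:I, P2:I, P3:I | bus: BusUpgr
[23] P0: store L0 := 6 | P0:M(6), P1:I, P2:I, P3:I | bus: none
[24] P2: load  L0 | P0:S(6), P1:I, P2:S(6), P3:I | bus: BusRd,Flush
[25] P0: load  L0 | P0:S(6), P1:I, P2:S(6), P3:I | bus: none

memory[L1] = 70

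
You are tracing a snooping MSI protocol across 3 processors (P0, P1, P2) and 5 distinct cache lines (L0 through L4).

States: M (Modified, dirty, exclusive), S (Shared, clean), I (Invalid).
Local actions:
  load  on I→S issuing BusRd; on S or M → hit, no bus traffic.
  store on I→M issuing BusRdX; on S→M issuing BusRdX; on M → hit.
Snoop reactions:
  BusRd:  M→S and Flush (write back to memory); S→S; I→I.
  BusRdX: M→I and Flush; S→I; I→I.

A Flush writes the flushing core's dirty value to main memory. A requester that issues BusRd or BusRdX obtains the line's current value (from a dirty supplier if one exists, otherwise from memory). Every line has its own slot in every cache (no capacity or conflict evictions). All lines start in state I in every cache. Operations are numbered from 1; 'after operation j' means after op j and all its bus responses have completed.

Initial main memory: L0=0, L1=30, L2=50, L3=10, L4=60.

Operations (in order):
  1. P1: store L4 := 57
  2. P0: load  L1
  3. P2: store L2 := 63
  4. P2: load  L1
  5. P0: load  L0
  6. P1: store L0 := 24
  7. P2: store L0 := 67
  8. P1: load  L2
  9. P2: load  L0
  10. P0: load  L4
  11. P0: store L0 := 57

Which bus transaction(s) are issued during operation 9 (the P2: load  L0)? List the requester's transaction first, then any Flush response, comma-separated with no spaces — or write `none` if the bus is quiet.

1. P1: store L4 := 57  bus=[BusRdX]  L4: P0=I P1=M P2=I  mem[L4]=60
2. P0: load  L1  bus=[BusRd]  L1: P0=S P1=I P2=I  mem[L1]=30
3. P2: store L2 := 63  bus=[BusRdX]  L2: P0=I P1=I P2=M  mem[L2]=50
4. P2: load  L1  bus=[BusRd]  L1: P0=S P1=I P2=S  mem[L1]=30
5. P0: load  L0  bus=[BusRd]  L0: P0=S P1=I P2=I  mem[L0]=0
6. P1: store L0 := 24  bus=[BusRdX]  L0: P0=I P1=M P2=I  mem[L0]=0
7. P2: store L0 := 67  bus=[BusRdX,Flush]  L0: P0=I P1=I P2=M  mem[L0]=24
8. P1: load  L2  bus=[BusRd,Flush]  L2: P0=I P1=S P2=S  mem[L2]=63
9. P2: load  L0  bus=[-]  L0: P0=I P1=I P2=M  mem[L0]=24
10. P0: load  L4  bus=[BusRd,Flush]  L4: P0=S P1=S P2=I  mem[L4]=57
11. P0: store L0 := 57  bus=[BusRdX,Flush]  L0: P0=M P1=I P2=I  mem[L0]=67

bus = none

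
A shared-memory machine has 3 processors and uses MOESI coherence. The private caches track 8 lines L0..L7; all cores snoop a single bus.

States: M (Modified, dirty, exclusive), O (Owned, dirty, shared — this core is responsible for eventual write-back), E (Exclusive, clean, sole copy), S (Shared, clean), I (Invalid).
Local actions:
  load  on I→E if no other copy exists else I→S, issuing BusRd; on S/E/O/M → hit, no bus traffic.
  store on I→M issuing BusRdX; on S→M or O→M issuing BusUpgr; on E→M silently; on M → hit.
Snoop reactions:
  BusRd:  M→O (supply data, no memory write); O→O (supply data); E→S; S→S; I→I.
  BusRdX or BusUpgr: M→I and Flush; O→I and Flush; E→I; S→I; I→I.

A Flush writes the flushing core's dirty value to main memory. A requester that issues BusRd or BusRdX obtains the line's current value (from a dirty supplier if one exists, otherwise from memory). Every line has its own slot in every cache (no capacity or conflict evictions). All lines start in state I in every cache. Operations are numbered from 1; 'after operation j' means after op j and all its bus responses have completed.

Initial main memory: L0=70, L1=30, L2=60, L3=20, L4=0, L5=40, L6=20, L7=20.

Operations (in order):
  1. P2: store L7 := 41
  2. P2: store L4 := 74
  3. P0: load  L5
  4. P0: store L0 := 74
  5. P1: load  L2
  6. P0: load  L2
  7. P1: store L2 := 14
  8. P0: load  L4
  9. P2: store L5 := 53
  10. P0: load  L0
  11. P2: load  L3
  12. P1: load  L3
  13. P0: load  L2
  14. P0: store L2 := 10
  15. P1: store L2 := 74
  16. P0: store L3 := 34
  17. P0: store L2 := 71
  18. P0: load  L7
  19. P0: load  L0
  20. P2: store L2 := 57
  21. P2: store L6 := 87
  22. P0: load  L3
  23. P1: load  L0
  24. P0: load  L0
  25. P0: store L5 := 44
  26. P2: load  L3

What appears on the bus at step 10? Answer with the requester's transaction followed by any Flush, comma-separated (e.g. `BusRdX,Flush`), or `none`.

bus = none

[1] P2: store L7 := 41 | P0:I, P1:I, P2:M(41) | bus: BusRdX
[2] P2: store L4 := 74 | P0:I, P1:I, P2:M(74) | bus: BusRdX
[3] P0: load  L5 | P0:E(40), P1:I, P2:I | bus: BusRd
[4] P0: store L0 := 74 | P0:M(74), P1:I, P2:I | bus: BusRdX
[5] P1: load  L2 | P0:I, P1:E(60), P2:I | bus: BusRd
[6] P0: load  L2 | P0:S(60), P1:S(60), P2:I | bus: BusRd
[7] P1: store L2 := 14 | P0:I, P1:M(14), P2:I | bus: BusUpgr
[8] P0: load  L4 | P0:S(74), P1:I, P2:O(74) | bus: BusRd
[9] P2: store L5 := 53 | P0:I, P1:I, P2:M(53) | bus: BusRdX
[10] P0: load  L0 | P0:M(74), P1:I, P2:I | bus: none
[11] P2: load  L3 | P0:I, P1:I, P2:E(20) | bus: BusRd
[12] P1: load  L3 | P0:I, P1:S(20), P2:S(20) | bus: BusRd
[13] P0: load  L2 | P0:S(14), P1:O(14), P2:I | bus: BusRd
[14] P0: store L2 := 10 | P0:M(10), P1:I, P2:I | bus: BusUpgr,Flush
[15] P1: store L2 := 74 | P0:I, P1:M(74), P2:I | bus: BusRdX,Flush
[16] P0: store L3 := 34 | P0:M(34), P1:I, P2:I | bus: BusRdX
[17] P0: store L2 := 71 | P0:M(71), P1:I, P2:I | bus: BusRdX,Flush
[18] P0: load  L7 | P0:S(41), P1:I, P2:O(41) | bus: BusRd
[19] P0: load  L0 | P0:M(74), P1:I, P2:I | bus: none
[20] P2: store L2 := 57 | P0:I, P1:I, P2:M(57) | bus: BusRdX,Flush
[21] P2: store L6 := 87 | P0:I, P1:I, P2:M(87) | bus: BusRdX
[22] P0: load  L3 | P0:M(34), P1:I, P2:I | bus: none
[23] P1: load  L0 | P0:O(74), P1:S(74), P2:I | bus: BusRd
[24] P0: load  L0 | P0:O(74), P1:S(74), P2:I | bus: none
[25] P0: store L5 := 44 | P0:M(44), P1:I, P2:I | bus: BusRdX,Flush
[26] P2: load  L3 | P0:O(34), P1:I, P2:S(34) | bus: BusRd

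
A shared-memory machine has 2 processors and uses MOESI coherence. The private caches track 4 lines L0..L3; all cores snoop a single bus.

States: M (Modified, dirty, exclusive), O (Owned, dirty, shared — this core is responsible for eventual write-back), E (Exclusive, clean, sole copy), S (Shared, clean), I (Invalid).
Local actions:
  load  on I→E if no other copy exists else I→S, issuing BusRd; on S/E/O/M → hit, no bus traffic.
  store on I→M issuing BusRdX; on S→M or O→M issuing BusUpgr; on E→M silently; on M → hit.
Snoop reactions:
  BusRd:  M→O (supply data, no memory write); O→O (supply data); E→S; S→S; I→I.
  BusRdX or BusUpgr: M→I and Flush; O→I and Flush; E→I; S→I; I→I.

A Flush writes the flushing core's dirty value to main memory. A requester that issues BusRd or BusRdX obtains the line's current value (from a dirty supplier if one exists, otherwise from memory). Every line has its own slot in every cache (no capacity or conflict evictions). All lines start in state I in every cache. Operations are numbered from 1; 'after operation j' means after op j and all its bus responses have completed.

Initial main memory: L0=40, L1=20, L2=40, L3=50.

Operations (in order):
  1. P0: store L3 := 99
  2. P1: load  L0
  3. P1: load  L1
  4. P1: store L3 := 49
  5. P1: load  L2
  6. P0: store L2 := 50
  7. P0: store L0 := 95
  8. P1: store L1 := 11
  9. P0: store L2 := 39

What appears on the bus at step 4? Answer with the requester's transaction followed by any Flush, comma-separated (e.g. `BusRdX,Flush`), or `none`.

bus = BusRdX,Flush

[1] P0: store L3 := 99 | P0:M(99), P1:I | bus: BusRdX
[2] P1: load  L0 | P0:I, P1:E(40) | bus: BusRd
[3] P1: load  L1 | P0:I, P1:E(20) | bus: BusRd
[4] P1: store L3 := 49 | P0:I, P1:M(49) | bus: BusRdX,Flush
[5] P1: load  L2 | P0:I, P1:E(40) | bus: BusRd
[6] P0: store L2 := 50 | P0:M(50), P1:I | bus: BusRdX
[7] P0: store L0 := 95 | P0:M(95), P1:I | bus: BusRdX
[8] P1: store L1 := 11 | P0:I, P1:M(11) | bus: none
[9] P0: store L2 := 39 | P0:M(39), P1:I | bus: none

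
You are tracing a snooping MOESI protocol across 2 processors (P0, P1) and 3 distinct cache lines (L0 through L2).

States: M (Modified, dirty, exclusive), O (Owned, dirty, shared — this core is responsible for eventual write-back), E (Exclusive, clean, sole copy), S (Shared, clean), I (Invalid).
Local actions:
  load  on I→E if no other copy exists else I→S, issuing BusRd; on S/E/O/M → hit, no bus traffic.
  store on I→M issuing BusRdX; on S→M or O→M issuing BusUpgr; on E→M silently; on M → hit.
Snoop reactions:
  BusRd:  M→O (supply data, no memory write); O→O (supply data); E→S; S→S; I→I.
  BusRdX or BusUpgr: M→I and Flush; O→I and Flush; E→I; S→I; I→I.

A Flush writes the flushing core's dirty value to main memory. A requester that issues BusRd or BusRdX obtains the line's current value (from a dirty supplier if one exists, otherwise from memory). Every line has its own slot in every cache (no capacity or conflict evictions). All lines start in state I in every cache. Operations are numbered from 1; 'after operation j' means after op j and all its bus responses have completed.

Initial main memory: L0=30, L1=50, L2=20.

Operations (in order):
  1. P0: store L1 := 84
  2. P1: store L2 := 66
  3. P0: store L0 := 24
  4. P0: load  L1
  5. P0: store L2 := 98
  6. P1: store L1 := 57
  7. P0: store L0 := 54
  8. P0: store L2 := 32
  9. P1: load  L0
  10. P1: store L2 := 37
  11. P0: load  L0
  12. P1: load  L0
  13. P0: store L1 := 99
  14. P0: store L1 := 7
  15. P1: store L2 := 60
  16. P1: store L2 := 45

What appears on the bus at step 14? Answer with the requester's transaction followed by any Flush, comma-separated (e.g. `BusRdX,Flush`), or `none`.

1. P0: store L1 := 84  bus=[BusRdX]  L1: P0=M P1=I  mem[L1]=50
2. P1: store L2 := 66  bus=[BusRdX]  L2: P0=I P1=M  mem[L2]=20
3. P0: store L0 := 24  bus=[BusRdX]  L0: P0=M P1=I  mem[L0]=30
4. P0: load  L1  bus=[-]  L1: P0=M P1=I  mem[L1]=50
5. P0: store L2 := 98  bus=[BusRdX,Flush]  L2: P0=M P1=I  mem[L2]=66
6. P1: store L1 := 57  bus=[BusRdX,Flush]  L1: P0=I P1=M  mem[L1]=84
7. P0: store L0 := 54  bus=[-]  L0: P0=M P1=I  mem[L0]=30
8. P0: store L2 := 32  bus=[-]  L2: P0=M P1=I  mem[L2]=66
9. P1: load  L0  bus=[BusRd]  L0: P0=O P1=S  mem[L0]=30
10. P1: store L2 := 37  bus=[BusRdX,Flush]  L2: P0=I P1=M  mem[L2]=32
11. P0: load  L0  bus=[-]  L0: P0=O P1=S  mem[L0]=30
12. P1: load  L0  bus=[-]  L0: P0=O P1=S  mem[L0]=30
13. P0: store L1 := 99  bus=[BusRdX,Flush]  L1: P0=M P1=I  mem[L1]=57
14. P0: store L1 := 7  bus=[-]  L1: P0=M P1=I  mem[L1]=57
15. P1: store L2 := 60  bus=[-]  L2: P0=I P1=M  mem[L2]=32
16. P1: store L2 := 45  bus=[-]  L2: P0=I P1=M  mem[L2]=32

bus = none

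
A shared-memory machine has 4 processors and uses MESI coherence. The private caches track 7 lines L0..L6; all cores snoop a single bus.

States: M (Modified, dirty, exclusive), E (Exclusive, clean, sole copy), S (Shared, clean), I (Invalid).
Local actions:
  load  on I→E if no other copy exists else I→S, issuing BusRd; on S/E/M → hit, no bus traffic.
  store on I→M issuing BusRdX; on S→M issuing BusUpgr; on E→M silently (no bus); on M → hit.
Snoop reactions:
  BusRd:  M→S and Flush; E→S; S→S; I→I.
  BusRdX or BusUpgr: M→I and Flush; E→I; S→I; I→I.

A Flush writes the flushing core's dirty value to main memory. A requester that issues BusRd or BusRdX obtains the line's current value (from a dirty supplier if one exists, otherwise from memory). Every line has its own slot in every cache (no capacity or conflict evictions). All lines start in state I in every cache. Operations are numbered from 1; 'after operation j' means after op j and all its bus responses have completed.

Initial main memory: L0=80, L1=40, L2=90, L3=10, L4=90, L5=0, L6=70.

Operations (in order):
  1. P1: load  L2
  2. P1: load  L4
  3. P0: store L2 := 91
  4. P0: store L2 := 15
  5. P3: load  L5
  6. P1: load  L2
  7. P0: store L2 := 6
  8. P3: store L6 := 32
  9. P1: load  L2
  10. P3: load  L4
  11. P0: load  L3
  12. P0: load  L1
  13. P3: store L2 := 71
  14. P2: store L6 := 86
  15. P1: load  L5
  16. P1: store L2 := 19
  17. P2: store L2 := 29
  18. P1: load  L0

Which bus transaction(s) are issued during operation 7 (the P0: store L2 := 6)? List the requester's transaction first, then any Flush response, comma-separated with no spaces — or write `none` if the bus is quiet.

bus = BusUpgr

  op1 P1: load  L2 → I/E/I/I on L2; bus BusRd; mem=90
  op2 P1: load  L4 → I/E/I/I on L4; bus BusRd; mem=90
  op3 P0: store L2 := 91 → M/I/I/I on L2; bus BusRdX; mem=90
  op4 P0: store L2 := 15 → M/I/I/I on L2; bus (none); mem=90
  op5 P3: load  L5 → I/I/I/E on L5; bus BusRd; mem=0
  op6 P1: load  L2 → S/S/I/I on L2; bus BusRd Flush; mem=15
  op7 P0: store L2 := 6 → M/I/I/I on L2; bus BusUpgr; mem=15
  op8 P3: store L6 := 32 → I/I/I/M on L6; bus BusRdX; mem=70
  op9 P1: load  L2 → S/S/I/I on L2; bus BusRd Flush; mem=6
  op10 P3: load  L4 → I/S/I/S on L4; bus BusRd; mem=90
  op11 P0: load  L3 → E/I/I/I on L3; bus BusRd; mem=10
  op12 P0: load  L1 → E/I/I/I on L1; bus BusRd; mem=40
  op13 P3: store L2 := 71 → I/I/I/M on L2; bus BusRdX; mem=6
  op14 P2: store L6 := 86 → I/I/M/I on L6; bus BusRdX Flush; mem=32
  op15 P1: load  L5 → I/S/I/S on L5; bus BusRd; mem=0
  op16 P1: store L2 := 19 → I/M/I/I on L2; bus BusRdX Flush; mem=71
  op17 P2: store L2 := 29 → I/I/M/I on L2; bus BusRdX Flush; mem=19
  op18 P1: load  L0 → I/E/I/I on L0; bus BusRd; mem=80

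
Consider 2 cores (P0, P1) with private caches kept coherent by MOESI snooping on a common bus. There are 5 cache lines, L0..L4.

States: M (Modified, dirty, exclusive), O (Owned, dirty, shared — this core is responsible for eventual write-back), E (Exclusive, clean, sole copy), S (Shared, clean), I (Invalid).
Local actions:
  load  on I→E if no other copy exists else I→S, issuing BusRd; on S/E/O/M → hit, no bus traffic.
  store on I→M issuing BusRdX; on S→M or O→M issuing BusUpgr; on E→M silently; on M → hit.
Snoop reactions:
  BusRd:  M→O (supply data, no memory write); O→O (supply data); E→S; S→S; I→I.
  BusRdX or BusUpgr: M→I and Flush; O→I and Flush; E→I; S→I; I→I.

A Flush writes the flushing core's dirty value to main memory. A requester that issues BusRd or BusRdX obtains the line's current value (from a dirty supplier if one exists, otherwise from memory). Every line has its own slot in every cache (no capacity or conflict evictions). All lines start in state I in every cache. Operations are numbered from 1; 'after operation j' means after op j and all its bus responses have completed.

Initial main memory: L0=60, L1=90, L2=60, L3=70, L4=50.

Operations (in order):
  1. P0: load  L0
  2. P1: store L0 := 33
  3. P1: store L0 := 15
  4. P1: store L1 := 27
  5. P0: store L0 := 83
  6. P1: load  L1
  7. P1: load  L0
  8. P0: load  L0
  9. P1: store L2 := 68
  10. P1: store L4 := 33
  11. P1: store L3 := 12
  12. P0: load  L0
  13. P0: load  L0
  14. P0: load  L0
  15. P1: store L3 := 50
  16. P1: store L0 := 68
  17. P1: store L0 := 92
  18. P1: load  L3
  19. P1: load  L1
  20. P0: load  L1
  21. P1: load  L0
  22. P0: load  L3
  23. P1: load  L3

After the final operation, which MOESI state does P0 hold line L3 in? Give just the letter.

state = S

[1] P0: load  L0 | P0:E(60), P1:I | bus: BusRd
[2] P1: store L0 := 33 | P0:I, P1:M(33) | bus: BusRdX
[3] P1: store L0 := 15 | P0:I, P1:M(15) | bus: none
[4] P1: store L1 := 27 | P0:I, P1:M(27) | bus: BusRdX
[5] P0: store L0 := 83 | P0:M(83), P1:I | bus: BusRdX,Flush
[6] P1: load  L1 | P0:I, P1:M(27) | bus: none
[7] P1: load  L0 | P0:O(83), P1:S(83) | bus: BusRd
[8] P0: load  L0 | P0:O(83), P1:S(83) | bus: none
[9] P1: store L2 := 68 | P0:I, P1:M(68) | bus: BusRdX
[10] P1: store L4 := 33 | P0:I, P1:M(33) | bus: BusRdX
[11] P1: store L3 := 12 | P0:I, P1:M(12) | bus: BusRdX
[12] P0: load  L0 | P0:O(83), P1:S(83) | bus: none
[13] P0: load  L0 | P0:O(83), P1:S(83) | bus: none
[14] P0: load  L0 | P0:O(83), P1:S(83) | bus: none
[15] P1: store L3 := 50 | P0:I, P1:M(50) | bus: none
[16] P1: store L0 := 68 | P0:I, P1:M(68) | bus: BusUpgr,Flush
[17] P1: store L0 := 92 | P0:I, P1:M(92) | bus: none
[18] P1: load  L3 | P0:I, P1:M(50) | bus: none
[19] P1: load  L1 | P0:I, P1:M(27) | bus: none
[20] P0: load  L1 | P0:S(27), P1:O(27) | bus: BusRd
[21] P1: load  L0 | P0:I, P1:M(92) | bus: none
[22] P0: load  L3 | P0:S(50), P1:O(50) | bus: BusRd
[23] P1: load  L3 | P0:S(50), P1:O(50) | bus: none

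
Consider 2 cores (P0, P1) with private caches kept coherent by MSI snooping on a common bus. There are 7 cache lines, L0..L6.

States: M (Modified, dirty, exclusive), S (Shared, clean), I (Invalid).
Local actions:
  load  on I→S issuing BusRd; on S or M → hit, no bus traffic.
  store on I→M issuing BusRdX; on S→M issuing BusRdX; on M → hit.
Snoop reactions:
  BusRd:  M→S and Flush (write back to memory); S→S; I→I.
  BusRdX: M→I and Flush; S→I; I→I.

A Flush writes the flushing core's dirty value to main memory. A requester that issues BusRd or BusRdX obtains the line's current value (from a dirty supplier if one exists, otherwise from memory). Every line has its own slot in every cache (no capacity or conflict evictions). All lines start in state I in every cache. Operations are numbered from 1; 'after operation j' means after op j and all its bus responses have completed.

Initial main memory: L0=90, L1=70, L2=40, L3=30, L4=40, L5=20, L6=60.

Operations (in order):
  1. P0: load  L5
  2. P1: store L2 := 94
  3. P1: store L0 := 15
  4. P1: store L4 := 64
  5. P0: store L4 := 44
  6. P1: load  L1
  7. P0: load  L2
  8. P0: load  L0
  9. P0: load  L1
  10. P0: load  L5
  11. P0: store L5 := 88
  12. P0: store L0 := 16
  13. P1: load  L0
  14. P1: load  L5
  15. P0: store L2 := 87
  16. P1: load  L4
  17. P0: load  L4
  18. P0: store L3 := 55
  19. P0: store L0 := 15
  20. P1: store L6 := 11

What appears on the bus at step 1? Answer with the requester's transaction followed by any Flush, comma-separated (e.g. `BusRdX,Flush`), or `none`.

step 1: P0: load  L5  ⟶  SI  (L5)  txn=BusRd  M[L5]=20
step 2: P1: store L2 := 94  ⟶  IM  (L2)  txn=BusRdX  M[L2]=40
step 3: P1: store L0 := 15  ⟶  IM  (L0)  txn=BusRdX  M[L0]=90
step 4: P1: store L4 := 64  ⟶  IM  (L4)  txn=BusRdX  M[L4]=40
step 5: P0: store L4 := 44  ⟶  MI  (L4)  txn=BusRdX+Flush  M[L4]=64
step 6: P1: load  L1  ⟶  IS  (L1)  txn=BusRd  M[L1]=70
step 7: P0: load  L2  ⟶  SS  (L2)  txn=BusRd+Flush  M[L2]=94
step 8: P0: load  L0  ⟶  SS  (L0)  txn=BusRd+Flush  M[L0]=15
step 9: P0: load  L1  ⟶  SS  (L1)  txn=BusRd  M[L1]=70
step 10: P0: load  L5  ⟶  SI  (L5)  txn=∅  M[L5]=20
step 11: P0: store L5 := 88  ⟶  MI  (L5)  txn=BusRdX  M[L5]=20
step 12: P0: store L0 := 16  ⟶  MI  (L0)  txn=BusRdX  M[L0]=15
step 13: P1: load  L0  ⟶  SS  (L0)  txn=BusRd+Flush  M[L0]=16
step 14: P1: load  L5  ⟶  SS  (L5)  txn=BusRd+Flush  M[L5]=88
step 15: P0: store L2 := 87  ⟶  MI  (L2)  txn=BusRdX  M[L2]=94
step 16: P1: load  L4  ⟶  SS  (L4)  txn=BusRd+Flush  M[L4]=44
step 17: P0: load  L4  ⟶  SS  (L4)  txn=∅  M[L4]=44
step 18: P0: store L3 := 55  ⟶  MI  (L3)  txn=BusRdX  M[L3]=30
step 19: P0: store L0 := 15  ⟶  MI  (L0)  txn=BusRdX  M[L0]=16
step 20: P1: store L6 := 11  ⟶  IM  (L6)  txn=BusRdX  M[L6]=60

bus = BusRd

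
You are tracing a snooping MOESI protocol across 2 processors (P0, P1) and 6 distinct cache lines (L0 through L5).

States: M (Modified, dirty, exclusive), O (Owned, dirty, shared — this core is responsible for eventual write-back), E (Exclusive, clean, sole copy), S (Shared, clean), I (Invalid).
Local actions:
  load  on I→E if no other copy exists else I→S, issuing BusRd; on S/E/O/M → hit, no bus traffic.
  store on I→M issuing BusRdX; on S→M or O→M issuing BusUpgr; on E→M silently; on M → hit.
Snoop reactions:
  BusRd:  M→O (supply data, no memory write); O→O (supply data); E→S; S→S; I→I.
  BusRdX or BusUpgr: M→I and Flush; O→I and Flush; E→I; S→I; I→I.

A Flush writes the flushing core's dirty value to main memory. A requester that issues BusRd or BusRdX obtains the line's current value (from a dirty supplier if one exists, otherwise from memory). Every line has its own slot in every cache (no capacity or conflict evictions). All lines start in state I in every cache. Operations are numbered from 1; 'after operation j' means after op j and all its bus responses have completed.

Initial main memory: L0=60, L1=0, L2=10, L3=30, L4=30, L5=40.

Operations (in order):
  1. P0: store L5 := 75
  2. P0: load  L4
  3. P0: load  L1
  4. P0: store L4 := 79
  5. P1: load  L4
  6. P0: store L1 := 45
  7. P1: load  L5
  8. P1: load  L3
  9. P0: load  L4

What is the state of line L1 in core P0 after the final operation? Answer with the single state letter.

step 1: P0: store L5 := 75  ⟶  MI  (L5)  txn=BusRdX  M[L5]=40
step 2: P0: load  L4  ⟶  EI  (L4)  txn=BusRd  M[L4]=30
step 3: P0: load  L1  ⟶  EI  (L1)  txn=BusRd  M[L1]=0
step 4: P0: store L4 := 79  ⟶  MI  (L4)  txn=∅  M[L4]=30
step 5: P1: load  L4  ⟶  OS  (L4)  txn=BusRd  M[L4]=30
step 6: P0: store L1 := 45  ⟶  MI  (L1)  txn=∅  M[L1]=0
step 7: P1: load  L5  ⟶  OS  (L5)  txn=BusRd  M[L5]=40
step 8: P1: load  L3  ⟶  IE  (L3)  txn=BusRd  M[L3]=30
step 9: P0: load  L4  ⟶  OS  (L4)  txn=∅  M[L4]=30

state = M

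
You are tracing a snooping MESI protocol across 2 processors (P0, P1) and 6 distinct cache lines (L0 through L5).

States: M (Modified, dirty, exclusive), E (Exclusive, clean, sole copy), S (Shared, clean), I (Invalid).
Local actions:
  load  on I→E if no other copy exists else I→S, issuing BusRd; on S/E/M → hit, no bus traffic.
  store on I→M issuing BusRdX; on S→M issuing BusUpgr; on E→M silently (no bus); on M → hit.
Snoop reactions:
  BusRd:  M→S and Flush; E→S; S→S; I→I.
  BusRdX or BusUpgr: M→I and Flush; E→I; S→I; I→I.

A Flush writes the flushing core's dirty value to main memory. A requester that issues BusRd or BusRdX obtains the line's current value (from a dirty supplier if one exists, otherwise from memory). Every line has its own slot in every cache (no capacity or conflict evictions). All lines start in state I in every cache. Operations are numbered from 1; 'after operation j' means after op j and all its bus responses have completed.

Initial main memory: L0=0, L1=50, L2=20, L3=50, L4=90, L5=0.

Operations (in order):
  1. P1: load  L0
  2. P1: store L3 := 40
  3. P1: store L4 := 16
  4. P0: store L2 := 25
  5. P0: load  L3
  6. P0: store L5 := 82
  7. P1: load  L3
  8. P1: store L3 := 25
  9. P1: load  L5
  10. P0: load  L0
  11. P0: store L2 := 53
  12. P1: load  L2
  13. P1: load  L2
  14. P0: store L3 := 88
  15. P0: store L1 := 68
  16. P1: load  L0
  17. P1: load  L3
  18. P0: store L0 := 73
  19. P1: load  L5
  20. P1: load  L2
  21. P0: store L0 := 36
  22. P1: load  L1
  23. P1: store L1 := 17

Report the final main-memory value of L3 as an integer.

1. P1: load  L0  bus=[BusRd]  L0: P0=I P1=E  mem[L0]=0
2. P1: store L3 := 40  bus=[BusRdX]  L3: P0=I P1=M  mem[L3]=50
3. P1: store L4 := 16  bus=[BusRdX]  L4: P0=I P1=M  mem[L4]=90
4. P0: store L2 := 25  bus=[BusRdX]  L2: P0=M P1=I  mem[L2]=20
5. P0: load  L3  bus=[BusRd,Flush]  L3: P0=S P1=S  mem[L3]=40
6. P0: store L5 := 82  bus=[BusRdX]  L5: P0=M P1=I  mem[L5]=0
7. P1: load  L3  bus=[-]  L3: P0=S P1=S  mem[L3]=40
8. P1: store L3 := 25  bus=[BusUpgr]  L3: P0=I P1=M  mem[L3]=40
9. P1: load  L5  bus=[BusRd,Flush]  L5: P0=S P1=S  mem[L5]=82
10. P0: load  L0  bus=[BusRd]  L0: P0=S P1=S  mem[L0]=0
11. P0: store L2 := 53  bus=[-]  L2: P0=M P1=I  mem[L2]=20
12. P1: load  L2  bus=[BusRd,Flush]  L2: P0=S P1=S  mem[L2]=53
13. P1: load  L2  bus=[-]  L2: P0=S P1=S  mem[L2]=53
14. P0: store L3 := 88  bus=[BusRdX,Flush]  L3: P0=M P1=I  mem[L3]=25
15. P0: store L1 := 68  bus=[BusRdX]  L1: P0=M P1=I  mem[L1]=50
16. P1: load  L0  bus=[-]  L0: P0=S P1=S  mem[L0]=0
17. P1: load  L3  bus=[BusRd,Flush]  L3: P0=S P1=S  mem[L3]=88
18. P0: store L0 := 73  bus=[BusUpgr]  L0: P0=M P1=I  mem[L0]=0
19. P1: load  L5  bus=[-]  L5: P0=S P1=S  mem[L5]=82
20. P1: load  L2  bus=[-]  L2: P0=S P1=S  mem[L2]=53
21. P0: store L0 := 36  bus=[-]  L0: P0=M P1=I  mem[L0]=0
22. P1: load  L1  bus=[BusRd,Flush]  L1: P0=S P1=S  mem[L1]=68
23. P1: store L1 := 17  bus=[BusUpgr]  L1: P0=I P1=M  mem[L1]=68

memory[L3] = 88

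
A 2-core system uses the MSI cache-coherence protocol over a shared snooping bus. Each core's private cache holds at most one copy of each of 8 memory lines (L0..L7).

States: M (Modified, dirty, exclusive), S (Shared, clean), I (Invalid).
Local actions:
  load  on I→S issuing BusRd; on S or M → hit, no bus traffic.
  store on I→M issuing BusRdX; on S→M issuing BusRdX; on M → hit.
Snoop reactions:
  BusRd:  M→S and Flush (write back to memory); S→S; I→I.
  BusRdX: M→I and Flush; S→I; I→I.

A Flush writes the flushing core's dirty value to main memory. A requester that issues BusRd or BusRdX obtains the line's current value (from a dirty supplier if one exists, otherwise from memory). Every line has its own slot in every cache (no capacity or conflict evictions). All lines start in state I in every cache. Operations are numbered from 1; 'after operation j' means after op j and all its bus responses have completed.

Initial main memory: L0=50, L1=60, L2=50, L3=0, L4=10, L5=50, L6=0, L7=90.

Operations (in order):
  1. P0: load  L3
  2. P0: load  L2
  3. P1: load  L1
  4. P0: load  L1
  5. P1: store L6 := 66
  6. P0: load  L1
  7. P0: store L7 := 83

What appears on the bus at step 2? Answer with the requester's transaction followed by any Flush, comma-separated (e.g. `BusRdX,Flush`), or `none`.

1. P0: load  L3  bus=[BusRd]  L3: P0=S P1=I  mem[L3]=0
2. P0: load  L2  bus=[BusRd]  L2: P0=S P1=I  mem[L2]=50
3. P1: load  L1  bus=[BusRd]  L1: P0=I P1=S  mem[L1]=60
4. P0: load  L1  bus=[BusRd]  L1: P0=S P1=S  mem[L1]=60
5. P1: store L6 := 66  bus=[BusRdX]  L6: P0=I P1=M  mem[L6]=0
6. P0: load  L1  bus=[-]  L1: P0=S P1=S  mem[L1]=60
7. P0: store L7 := 83  bus=[BusRdX]  L7: P0=M P1=I  mem[L7]=90

bus = BusRd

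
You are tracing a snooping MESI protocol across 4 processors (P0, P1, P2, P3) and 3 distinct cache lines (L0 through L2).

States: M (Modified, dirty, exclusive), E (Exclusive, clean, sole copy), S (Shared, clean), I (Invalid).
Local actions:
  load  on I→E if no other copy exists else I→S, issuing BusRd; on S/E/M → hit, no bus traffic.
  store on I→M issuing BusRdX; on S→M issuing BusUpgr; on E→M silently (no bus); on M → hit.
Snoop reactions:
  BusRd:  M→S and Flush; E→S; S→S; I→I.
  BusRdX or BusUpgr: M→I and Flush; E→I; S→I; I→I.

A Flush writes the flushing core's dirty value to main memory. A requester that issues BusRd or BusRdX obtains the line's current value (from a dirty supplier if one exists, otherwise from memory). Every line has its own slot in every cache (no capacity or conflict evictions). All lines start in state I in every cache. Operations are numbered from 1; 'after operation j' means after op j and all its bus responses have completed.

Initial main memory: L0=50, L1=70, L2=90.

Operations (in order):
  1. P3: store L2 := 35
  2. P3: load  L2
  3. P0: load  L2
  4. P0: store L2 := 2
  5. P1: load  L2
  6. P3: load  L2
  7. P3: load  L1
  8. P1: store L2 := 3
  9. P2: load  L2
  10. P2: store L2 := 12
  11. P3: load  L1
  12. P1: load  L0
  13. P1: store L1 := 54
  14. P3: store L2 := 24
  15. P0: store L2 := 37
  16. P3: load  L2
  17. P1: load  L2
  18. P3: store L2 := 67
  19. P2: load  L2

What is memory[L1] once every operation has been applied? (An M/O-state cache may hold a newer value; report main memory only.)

memory[L1] = 70

step 1: P3: store L2 := 35  ⟶  IIIM  (L2)  txn=BusRdX  M[L2]=90
step 2: P3: load  L2  ⟶  IIIM  (L2)  txn=∅  M[L2]=90
step 3: P0: load  L2  ⟶  SIIS  (L2)  txn=BusRd+Flush  M[L2]=35
step 4: P0: store L2 := 2  ⟶  MIII  (L2)  txn=BusUpgr  M[L2]=35
step 5: P1: load  L2  ⟶  SSII  (L2)  txn=BusRd+Flush  M[L2]=2
step 6: P3: load  L2  ⟶  SSIS  (L2)  txn=BusRd  M[L2]=2
step 7: P3: load  L1  ⟶  IIIE  (L1)  txn=BusRd  M[L1]=70
step 8: P1: store L2 := 3  ⟶  IMII  (L2)  txn=BusUpgr  M[L2]=2
step 9: P2: load  L2  ⟶  ISSI  (L2)  txn=BusRd+Flush  M[L2]=3
step 10: P2: store L2 := 12  ⟶  IIMI  (L2)  txn=BusUpgr  M[L2]=3
step 11: P3: load  L1  ⟶  IIIE  (L1)  txn=∅  M[L1]=70
step 12: P1: load  L0  ⟶  IEII  (L0)  txn=BusRd  M[L0]=50
step 13: P1: store L1 := 54  ⟶  IMII  (L1)  txn=BusRdX  M[L1]=70
step 14: P3: store L2 := 24  ⟶  IIIM  (L2)  txn=BusRdX+Flush  M[L2]=12
step 15: P0: store L2 := 37  ⟶  MIII  (L2)  txn=BusRdX+Flush  M[L2]=24
step 16: P3: load  L2  ⟶  SIIS  (L2)  txn=BusRd+Flush  M[L2]=37
step 17: P1: load  L2  ⟶  SSIS  (L2)  txn=BusRd  M[L2]=37
step 18: P3: store L2 := 67  ⟶  IIIM  (L2)  txn=BusUpgr  M[L2]=37
step 19: P2: load  L2  ⟶  IISS  (L2)  txn=BusRd+Flush  M[L2]=67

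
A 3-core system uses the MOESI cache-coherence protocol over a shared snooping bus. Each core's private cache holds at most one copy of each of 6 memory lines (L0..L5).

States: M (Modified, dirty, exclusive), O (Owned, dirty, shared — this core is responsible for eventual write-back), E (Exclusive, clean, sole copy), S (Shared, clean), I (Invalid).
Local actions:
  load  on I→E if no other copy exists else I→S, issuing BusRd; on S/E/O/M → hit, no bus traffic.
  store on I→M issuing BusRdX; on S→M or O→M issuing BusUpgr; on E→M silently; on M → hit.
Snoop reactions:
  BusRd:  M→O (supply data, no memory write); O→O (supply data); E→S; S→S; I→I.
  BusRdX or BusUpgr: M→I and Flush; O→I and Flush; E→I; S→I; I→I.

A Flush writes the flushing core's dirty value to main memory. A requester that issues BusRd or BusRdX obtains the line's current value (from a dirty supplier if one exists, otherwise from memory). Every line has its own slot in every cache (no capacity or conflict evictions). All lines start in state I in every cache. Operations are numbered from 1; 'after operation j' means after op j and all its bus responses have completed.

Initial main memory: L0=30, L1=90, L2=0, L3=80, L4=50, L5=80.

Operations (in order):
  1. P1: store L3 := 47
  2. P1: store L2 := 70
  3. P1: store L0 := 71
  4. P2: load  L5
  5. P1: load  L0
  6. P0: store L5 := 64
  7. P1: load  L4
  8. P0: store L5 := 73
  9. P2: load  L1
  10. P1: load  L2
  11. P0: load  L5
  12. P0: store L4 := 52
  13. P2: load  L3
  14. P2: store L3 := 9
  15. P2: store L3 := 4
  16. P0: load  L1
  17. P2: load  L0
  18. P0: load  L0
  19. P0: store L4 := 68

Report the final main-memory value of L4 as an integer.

1. P1: store L3 := 47  bus=[BusRdX]  L3: P0=I P1=M P2=I  mem[L3]=80
2. P1: store L2 := 70  bus=[BusRdX]  L2: P0=I P1=M P2=I  mem[L2]=0
3. P1: store L0 := 71  bus=[BusRdX]  L0: P0=I P1=M P2=I  mem[L0]=30
4. P2: load  L5  bus=[BusRd]  L5: P0=I P1=I P2=E  mem[L5]=80
5. P1: load  L0  bus=[-]  L0: P0=I P1=M P2=I  mem[L0]=30
6. P0: store L5 := 64  bus=[BusRdX]  L5: P0=M P1=I P2=I  mem[L5]=80
7. P1: load  L4  bus=[BusRd]  L4: P0=I P1=E P2=I  mem[L4]=50
8. P0: store L5 := 73  bus=[-]  L5: P0=M P1=I P2=I  mem[L5]=80
9. P2: load  L1  bus=[BusRd]  L1: P0=I P1=I P2=E  mem[L1]=90
10. P1: load  L2  bus=[-]  L2: P0=I P1=M P2=I  mem[L2]=0
11. P0: load  L5  bus=[-]  L5: P0=M P1=I P2=I  mem[L5]=80
12. P0: store L4 := 52  bus=[BusRdX]  L4: P0=M P1=I P2=I  mem[L4]=50
13. P2: load  L3  bus=[BusRd]  L3: P0=I P1=O P2=S  mem[L3]=80
14. P2: store L3 := 9  bus=[BusUpgr,Flush]  L3: P0=I P1=I P2=M  mem[L3]=47
15. P2: store L3 := 4  bus=[-]  L3: P0=I P1=I P2=M  mem[L3]=47
16. P0: load  L1  bus=[BusRd]  L1: P0=S P1=I P2=S  mem[L1]=90
17. P2: load  L0  bus=[BusRd]  L0: P0=I P1=O P2=S  mem[L0]=30
18. P0: load  L0  bus=[BusRd]  L0: P0=S P1=O P2=S  mem[L0]=30
19. P0: store L4 := 68  bus=[-]  L4: P0=M P1=I P2=I  mem[L4]=50

memory[L4] = 50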